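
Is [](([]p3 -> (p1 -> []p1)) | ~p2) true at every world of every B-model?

Tableau for the negation ~[](([]p3 -> (p1 -> []p1)) | ~p2):
1. ~[](([]p3 -> (p1 -> []p1)) | ~p2), w0
2. ~(([]p3 -> (p1 -> []p1)) | ~p2), w1
3. ~([]p3 -> (p1 -> []p1)), w1
4. p2, w1
5. []p3, w1
6. ~(p1 -> []p1), w1
7. p1, w1
8. ~[]p1, w1
9. p3, w0
10. p3, w1
11. ~p1, w2
12. p3, w2
Accessibility: w0Rw0, w0Rw1, w1Rw0, w1Rw1, w1Rw2, w2Rw1, w2Rw2
The negation has an open branch (countermodel exists).

No, not valid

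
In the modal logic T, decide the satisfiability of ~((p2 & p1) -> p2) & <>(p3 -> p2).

Unsatisfiable

1. ~((p2 & p1) -> p2) & <>(p3 -> p2), 0
2. ~((p2 & p1) -> p2), 0   [&-rule on 1]
3. <>(p3 -> p2), 0   [&-rule on 1]
4. p2 & p1, 0   [~->-rule on 2]
5. ~p2, 0   [~->-rule on 2]
6. p2, 0   [&-rule on 4]
7. p1, 0   [&-rule on 4]
Accessibility: 0R0
Branch closes: p2 and ~p2 both at 0.
Every branch closes; the branch above is one of them.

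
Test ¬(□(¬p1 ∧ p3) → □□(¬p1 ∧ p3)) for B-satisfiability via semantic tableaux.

1. ¬(□(¬p1 ∧ p3) → □□(¬p1 ∧ p3)), w0
2. □(¬p1 ∧ p3), w0
3. ¬□□(¬p1 ∧ p3), w0
4. ¬p1 ∧ p3, w0
5. ¬p1, w0
6. p3, w0
7. ¬□(¬p1 ∧ p3), w1
8. ¬p1 ∧ p3, w1
9. ¬p1, w1
10. p3, w1
11. ¬(¬p1 ∧ p3), w2
12. ¬p3, w2
Accessibility: w0Rw0, w0Rw1, w1Rw0, w1Rw1, w1Rw2, w2Rw1, w2Rw2

Satisfiable (open branch found)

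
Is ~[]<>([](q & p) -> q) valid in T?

Not valid

Tableau for the negation []<>([](q & p) -> q):
1. []<>([](q & p) -> q), 0
2. <>([](q & p) -> q), 0
3. [](q & p) -> q, 1
4. <>([](q & p) -> q), 1
5. q, 1
6. [](q & p) -> q, 2
7. q, 2
Accessibility: 0R0, 0R1, 1R1, 1R2, 2R2
The negation has an open branch (countermodel exists).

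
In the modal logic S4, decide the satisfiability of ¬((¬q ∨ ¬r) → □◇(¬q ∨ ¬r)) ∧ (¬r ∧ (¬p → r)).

Yes, satisfiable

1. ¬((¬q ∨ ¬r) → □◇(¬q ∨ ¬r)) ∧ (¬r ∧ (¬p → r)), u
2. ¬((¬q ∨ ¬r) → □◇(¬q ∨ ¬r)), u
3. ¬r ∧ (¬p → r), u
4. ¬q ∨ ¬r, u
5. ¬□◇(¬q ∨ ¬r), u
6. ¬r, u
7. ¬p → r, u
8. p, u
9. ¬◇(¬q ∨ ¬r), v
10. ¬(¬q ∨ ¬r), v
11. q, v
12. r, v
Accessibility: uRu, uRv, vRv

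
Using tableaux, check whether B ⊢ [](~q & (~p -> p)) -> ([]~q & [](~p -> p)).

Yes, valid

Tableau for the negation ~([](~q & (~p -> p)) -> ([]~q & [](~p -> p))):
1. ~([](~q & (~p -> p)) -> ([]~q & [](~p -> p))), u
2. [](~q & (~p -> p)), u   [~->-rule on 1]
3. ~([]~q & [](~p -> p)), u   [~->-rule on 1]
4. ~q & (~p -> p), u   [[]-rule on 2 via uRu]
5. ~q, u   [&-rule on 4]
6. ~p -> p, u   [&-rule on 4]
7. ~[](~p -> p), u   [~&-rule on 3 (branches; this branch)]
8. p, u   [->-rule on 6 (branches; this branch)]
9. ~(~p -> p), v   [~[]-rule on 7: fresh world v, uRv]
10. ~p, v   [~->-rule on 9]
11. ~q & (~p -> p), v   [[]-rule on 2 via uRv]
12. ~q, v   [&-rule on 11]
13. ~p -> p, v   [&-rule on 11]
14. p, v   [->-rule on 13 (branches; this branch)]
Accessibility: uRu, uRv, vRu, vRv
Branch closes: p and ~p both at v.
All branches of the negation close; one closing branch shown above.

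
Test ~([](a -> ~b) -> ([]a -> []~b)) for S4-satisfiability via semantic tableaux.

Unsatisfiable (every branch closes)

1. ~([](a -> ~b) -> ([]a -> []~b)), w0
2. [](a -> ~b), w0   [~->-rule on 1]
3. ~([]a -> []~b), w0   [~->-rule on 1]
4. []a, w0   [~->-rule on 3]
5. ~[]~b, w0   [~->-rule on 3]
6. a -> ~b, w0   [[]-rule on 2 via w0Rw0]
7. a, w0   [[]-rule on 4 via w0Rw0]
8. ~b, w0   [->-rule on 6 (branches; this branch)]
9. b, w1   [~[]-rule on 5: fresh world w1, w0Rw1]
10. a -> ~b, w1   [[]-rule on 2 via w0Rw1]
11. a, w1   [[]-rule on 4 via w0Rw1]
12. ~b, w1   [->-rule on 10 (branches; this branch)]
Accessibility: w0Rw0, w0Rw1, w1Rw1
Branch closes: b and ~b both at w1.
All branches of the tableau close; one closing branch shown above.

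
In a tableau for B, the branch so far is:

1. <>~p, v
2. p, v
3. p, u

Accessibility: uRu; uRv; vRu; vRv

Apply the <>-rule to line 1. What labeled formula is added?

a fresh world w with vRw, and ~p at w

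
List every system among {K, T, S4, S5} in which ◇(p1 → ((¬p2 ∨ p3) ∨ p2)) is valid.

T-tableau for the negation ¬◇(p1 → ((¬p2 ∨ p3) ∨ p2)):
1. ¬◇(p1 → ((¬p2 ∨ p3) ∨ p2)), w0
2. ¬(p1 → ((¬p2 ∨ p3) ∨ p2)), w0
3. p1, w0
4. ¬((¬p2 ∨ p3) ∨ p2), w0
5. ¬(¬p2 ∨ p3), w0
6. ¬p2, w0
7. p2, w0
8. ¬p3, w0
Accessibility: w0Rw0
Branch closes: p2 and ¬p2 both at w0.
Every branch closes (one shown): valid in T, hence also in S4, S5 (every theorem of T is a theorem of S4 and S5).
K-tableau for the negation ¬◇(p1 → ((¬p2 ∨ p3) ∨ p2)):
1. ¬◇(p1 → ((¬p2 ∨ p3) ∨ p2)), w0
Complete open branch: countermodel on a K-frame, so not valid in K.

T, S4, S5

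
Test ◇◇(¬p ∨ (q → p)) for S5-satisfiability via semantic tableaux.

Yes, satisfiable

1. ◇◇(¬p ∨ (q → p)), 0
2. ◇(¬p ∨ (q → p)), 1   [◇-rule on 1: fresh world 1, 0R1]
3. ¬p ∨ (q → p), 2   [◇-rule on 2: fresh world 2, 1R2]
4. q → p, 2   [∨-rule on 3 (branches; this branch)]
5. p, 2   [→-rule on 4 (branches; this branch)]
Accessibility: 0R0, 0R1, 0R2, 1R0, 1R1, 1R2, 2R0, 2R1, 2R2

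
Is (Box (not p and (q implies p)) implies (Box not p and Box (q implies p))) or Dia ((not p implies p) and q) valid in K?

Tableau for the negation not ((Box (not p and (q implies p)) implies (Box not p and Box (q implies p))) or Dia ((not p implies p) and q)):
1. not ((Box (not p and (q implies p)) implies (Box not p and Box (q implies p))) or Dia ((not p implies p) and q)), u
2. not (Box (not p and (q implies p)) implies (Box not p and Box (q implies p))), u
3. not Dia ((not p implies p) and q), u
4. Box (not p and (q implies p)), u
5. not (Box not p and Box (q implies p)), u
6. not Box (q implies p), u
7. not (q implies p), v
8. q, v
9. not p, v
10. not ((not p implies p) and q), v
11. not p and (q implies p), v
12. q implies p, v
13. not (not p implies p), v
14. p, v
Accessibility: uRv
Branch closes: p and not p both at v.
Every branch of the negation's tableau closes; the branch above is one of them.

Valid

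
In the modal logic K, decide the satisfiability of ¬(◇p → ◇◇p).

Satisfiable

1. ¬(◇p → ◇◇p), u
2. ◇p, u
3. ¬◇◇p, u
4. p, v
5. ¬◇p, v
Accessibility: uRv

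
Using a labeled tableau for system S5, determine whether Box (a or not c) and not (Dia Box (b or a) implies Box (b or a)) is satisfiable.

Unsatisfiable

1. Box (a or not c) and not (Dia Box (b or a) implies Box (b or a)), u
2. Box (a or not c), u
3. not (Dia Box (b or a) implies Box (b or a)), u
4. Dia Box (b or a), u
5. not Box (b or a), u
6. a or not c, u
7. not c, u
8. Box (b or a), v
9. a or not c, v
10. b or a, u
11. b or a, v
12. not c, v
13. a, u
14. a, v
15. not (b or a), w
16. not b, w
17. not a, w
18. a or not c, w
19. b or a, w
20. not c, w
21. a, w
Accessibility: uRu, uRv, uRw, vRu, vRv, vRw, wRu, wRv, wRw
Branch closes: a and not a both at w.
(One branch shown.) All branches close.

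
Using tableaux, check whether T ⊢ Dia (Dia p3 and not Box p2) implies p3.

No, not valid

Tableau for the negation not (Dia (Dia p3 and not Box p2) implies p3):
1. not (Dia (Dia p3 and not Box p2) implies p3), w0
2. Dia (Dia p3 and not Box p2), w0   [neg-implies-rule on 1]
3. not p3, w0   [neg-implies-rule on 1]
4. Dia p3 and not Box p2, w1   [Dia-rule on 2: fresh world w1, w0Rw1]
5. Dia p3, w1   [and-rule on 4]
6. not Box p2, w1   [and-rule on 4]
7. p3, w2   [Dia-rule on 5: fresh world w2, w1Rw2]
8. not p2, w3   [neg-Box-rule on 6: fresh world w3, w1Rw3]
Accessibility: w0Rw0, w0Rw1, w1Rw1, w1Rw2, w1Rw3, w2Rw2, w3Rw3
The negation has an open branch (countermodel exists).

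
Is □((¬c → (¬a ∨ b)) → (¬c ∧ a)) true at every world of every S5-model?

Tableau for the negation ¬□((¬c → (¬a ∨ b)) → (¬c ∧ a)):
1. ¬□((¬c → (¬a ∨ b)) → (¬c ∧ a)), w0
2. ¬((¬c → (¬a ∨ b)) → (¬c ∧ a)), w1
3. ¬c → (¬a ∨ b), w1
4. ¬(¬c ∧ a), w1
5. ¬a ∨ b, w1
6. ¬a, w1
7. b, w1
Accessibility: w0Rw0, w0Rw1, w1Rw0, w1Rw1
The negation has an open branch (countermodel exists).

Not valid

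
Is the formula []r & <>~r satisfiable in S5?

No, unsatisfiable

1. []r & <>~r, 0
2. []r, 0
3. <>~r, 0
4. r, 0
5. ~r, 1
6. r, 1
Accessibility: 0R0, 0R1, 1R0, 1R1
Branch closes: r and ~r both at 1.
(One branch shown.) All branches close.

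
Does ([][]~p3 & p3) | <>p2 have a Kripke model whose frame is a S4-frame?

Satisfiable

1. ([][]~p3 & p3) | <>p2, w0
2. <>p2, w0
3. p2, w1
Accessibility: w0Rw0, w0Rw1, w1Rw1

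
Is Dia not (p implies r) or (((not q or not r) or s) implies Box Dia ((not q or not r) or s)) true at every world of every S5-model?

Yes, valid

Tableau for the negation not (Dia not (p implies r) or (((not q or not r) or s) implies Box Dia ((not q or not r) or s))):
1. not (Dia not (p implies r) or (((not q or not r) or s) implies Box Dia ((not q or not r) or s))), u
2. not Dia not (p implies r), u
3. not (((not q or not r) or s) implies Box Dia ((not q or not r) or s)), u
4. (not q or not r) or s, u
5. not Box Dia ((not q or not r) or s), u
6. p implies r, u
7. not q or not r, u
8. r, u
9. not q, u
10. not Dia ((not q or not r) or s), v
11. p implies r, v
12. not ((not q or not r) or s), u
13. not (not q or not r), u
14. not s, u
15. q, u
Accessibility: uRu, uRv, vRu, vRv
Branch closes: q and not q both at u.
All branches of the negation close; one closing branch shown above.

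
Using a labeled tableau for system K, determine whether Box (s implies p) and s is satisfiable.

Satisfiable

1. Box (s implies p) and s, w0
2. Box (s implies p), w0
3. s, w0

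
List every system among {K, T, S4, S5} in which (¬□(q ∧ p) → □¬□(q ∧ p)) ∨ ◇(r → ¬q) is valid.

S5

S5-tableau for the negation ¬((¬□(q ∧ p) → □¬□(q ∧ p)) ∨ ◇(r → ¬q)):
1. ¬((¬□(q ∧ p) → □¬□(q ∧ p)) ∨ ◇(r → ¬q)), 0
2. ¬(¬□(q ∧ p) → □¬□(q ∧ p)), 0
3. ¬◇(r → ¬q), 0
4. ¬□(q ∧ p), 0
5. ¬□¬□(q ∧ p), 0
6. ¬(r → ¬q), 0
7. r, 0
8. q, 0
9. ¬(q ∧ p), 1
10. ¬(r → ¬q), 1
11. r, 1
12. q, 1
13. ¬p, 1
14. □(q ∧ p), 2
15. ¬(r → ¬q), 2
16. r, 2
17. q, 2
18. q ∧ p, 0
19. p, 0
20. q ∧ p, 1
21. p, 1
Accessibility: 0R0, 0R1, 0R2, 1R0, 1R1, 1R2, 2R0, 2R1, 2R2
Branch closes: p and ¬p both at 1.
Every branch closes (one shown): valid in S5.
S4-tableau for the negation ¬((¬□(q ∧ p) → □¬□(q ∧ p)) ∨ ◇(r → ¬q)):
1. ¬((¬□(q ∧ p) → □¬□(q ∧ p)) ∨ ◇(r → ¬q)), 0
2. ¬(¬□(q ∧ p) → □¬□(q ∧ p)), 0
3. ¬◇(r → ¬q), 0
4. ¬□(q ∧ p), 0
5. ¬□¬□(q ∧ p), 0
6. ¬(r → ¬q), 0
7. r, 0
8. q, 0
9. ¬(q ∧ p), 1
10. ¬(r → ¬q), 1
11. r, 1
12. q, 1
13. ¬p, 1
14. □(q ∧ p), 2
15. ¬(r → ¬q), 2
16. r, 2
17. q, 2
18. q ∧ p, 2
19. p, 2
Accessibility: 0R0, 0R1, 0R2, 1R1, 2R2
Complete open branch: countermodel on an S4-frame, so not valid in S4, nor in K, T (the same frame is also a K-frame and a T-frame).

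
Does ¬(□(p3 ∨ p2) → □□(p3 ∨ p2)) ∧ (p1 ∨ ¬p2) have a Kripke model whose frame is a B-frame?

1. ¬(□(p3 ∨ p2) → □□(p3 ∨ p2)) ∧ (p1 ∨ ¬p2), u
2. ¬(□(p3 ∨ p2) → □□(p3 ∨ p2)), u
3. p1 ∨ ¬p2, u
4. □(p3 ∨ p2), u
5. ¬□□(p3 ∨ p2), u
6. p3 ∨ p2, u
7. ¬p2, u
8. p3, u
9. ¬□(p3 ∨ p2), v
10. p3 ∨ p2, v
11. p2, v
12. ¬(p3 ∨ p2), w
13. ¬p3, w
14. ¬p2, w
Accessibility: uRu, uRv, vRu, vRv, vRw, wRv, wRw

Satisfiable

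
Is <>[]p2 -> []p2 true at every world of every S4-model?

Tableau for the negation ~(<>[]p2 -> []p2):
1. ~(<>[]p2 -> []p2), 0
2. <>[]p2, 0   [~->-rule on 1]
3. ~[]p2, 0   [~->-rule on 1]
4. []p2, 1   [<>-rule on 2: fresh world 1, 0R1]
5. p2, 1   [[]-rule on 4 via 1R1]
6. ~p2, 2   [~[]-rule on 3: fresh world 2, 0R2]
Accessibility: 0R0, 0R1, 0R2, 1R1, 2R2
The negation has an open branch (countermodel exists).

Not valid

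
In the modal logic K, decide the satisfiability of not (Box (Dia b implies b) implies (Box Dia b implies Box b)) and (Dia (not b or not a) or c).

Unsatisfiable

1. not (Box (Dia b implies b) implies (Box Dia b implies Box b)) and (Dia (not b or not a) or c), 0
2. not (Box (Dia b implies b) implies (Box Dia b implies Box b)), 0   [and-rule on 1]
3. Dia (not b or not a) or c, 0   [and-rule on 1]
4. Box (Dia b implies b), 0   [neg-implies-rule on 2]
5. not (Box Dia b implies Box b), 0   [neg-implies-rule on 2]
6. Box Dia b, 0   [neg-implies-rule on 5]
7. not Box b, 0   [neg-implies-rule on 5]
8. Dia (not b or not a), 0   [or-rule on 3 (branches; this branch)]
9. not b, 1   [neg-Box-rule on 7: fresh world 1, 0R1]
10. Dia b implies b, 1   [Box-rule on 4 via 0R1]
11. Dia b, 1   [Box-rule on 6 via 0R1]
12. not Dia b, 1   [implies-rule on 10 (branches; this branch)]
13. not b or not a, 2   [Dia-rule on 8: fresh world 2, 0R2]
14. Dia b implies b, 2   [Box-rule on 4 via 0R2]
15. Dia b, 2   [Box-rule on 6 via 0R2]
16. not a, 2   [or-rule on 13 (branches; this branch)]
17. b, 2   [implies-rule on 14 (branches; this branch)]
18. b, 3   [Dia-rule on 11: fresh world 3, 1R3]
19. not b, 3   [neg-Dia-rule on 12 via 1R3]
Accessibility: 0R1, 0R2, 1R3
Branch closes: b and not b both at 3.
Every branch closes; the branch above is one of them.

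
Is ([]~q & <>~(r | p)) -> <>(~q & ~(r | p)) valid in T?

Valid in T

Tableau for the negation ~(([]~q & <>~(r | p)) -> <>(~q & ~(r | p))):
1. ~(([]~q & <>~(r | p)) -> <>(~q & ~(r | p))), w0
2. []~q & <>~(r | p), w0
3. ~<>(~q & ~(r | p)), w0
4. []~q, w0
5. <>~(r | p), w0
6. ~(~q & ~(r | p)), w0
7. ~q, w0
8. r | p, w0
9. p, w0
10. ~(r | p), w1
11. ~r, w1
12. ~p, w1
13. ~(~q & ~(r | p)), w1
14. ~q, w1
15. r | p, w1
16. p, w1
Accessibility: w0Rw0, w0Rw1, w1Rw1
Branch closes: p and ~p both at w1.
All branches of the negation close; one closing branch shown above.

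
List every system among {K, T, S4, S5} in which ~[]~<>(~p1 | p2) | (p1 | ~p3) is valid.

K-tableau for the negation ~(~[]~<>(~p1 | p2) | (p1 | ~p3)):
1. ~(~[]~<>(~p1 | p2) | (p1 | ~p3)), 0
2. []~<>(~p1 | p2), 0
3. ~(p1 | ~p3), 0
4. ~p1, 0
5. p3, 0
Complete open branch: countermodel on a K-frame, so not valid in K.
T-tableau for the negation ~(~[]~<>(~p1 | p2) | (p1 | ~p3)):
1. ~(~[]~<>(~p1 | p2) | (p1 | ~p3)), 0
2. []~<>(~p1 | p2), 0
3. ~(p1 | ~p3), 0
4. ~p1, 0
5. p3, 0
6. ~<>(~p1 | p2), 0
7. ~(~p1 | p2), 0
8. p1, 0
9. ~p2, 0
Accessibility: 0R0
Branch closes: p1 and ~p1 both at 0.
Every branch closes (one shown): valid in T, hence also in S4, S5 (every theorem of T is a theorem of S4 and S5).

T, S4, S5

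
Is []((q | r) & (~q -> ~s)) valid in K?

Not valid

Tableau for the negation ~[]((q | r) & (~q -> ~s)):
1. ~[]((q | r) & (~q -> ~s)), u
2. ~((q | r) & (~q -> ~s)), v   [~[]-rule on 1: fresh world v, uRv]
3. ~(~q -> ~s), v   [~&-rule on 2 (branches; this branch)]
4. ~q, v   [~->-rule on 3]
5. s, v   [~->-rule on 3]
Accessibility: uRv
The negation has an open branch (countermodel exists).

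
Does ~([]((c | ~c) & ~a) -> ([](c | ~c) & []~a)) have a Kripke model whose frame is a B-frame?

No, unsatisfiable

1. ~([]((c | ~c) & ~a) -> ([](c | ~c) & []~a)), 0
2. []((c | ~c) & ~a), 0
3. ~([](c | ~c) & []~a), 0
4. (c | ~c) & ~a, 0
5. c | ~c, 0
6. ~a, 0
7. ~[]~a, 0
8. ~c, 0
9. a, 1
10. (c | ~c) & ~a, 1
11. c | ~c, 1
12. ~a, 1
Accessibility: 0R0, 0R1, 1R0, 1R1
Branch closes: a and ~a both at 1.
All branches of the tableau close; one closing branch shown above.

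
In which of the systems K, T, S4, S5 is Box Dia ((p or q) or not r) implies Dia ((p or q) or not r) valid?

T, S4, S5

K-tableau for the negation not (Box Dia ((p or q) or not r) implies Dia ((p or q) or not r)):
1. not (Box Dia ((p or q) or not r) implies Dia ((p or q) or not r)), 0
2. Box Dia ((p or q) or not r), 0   [neg-implies-rule on 1]
3. not Dia ((p or q) or not r), 0   [neg-implies-rule on 1]
Complete open branch: countermodel on a K-frame, so not valid in K.
T-tableau for the negation not (Box Dia ((p or q) or not r) implies Dia ((p or q) or not r)):
1. not (Box Dia ((p or q) or not r) implies Dia ((p or q) or not r)), 0
2. Box Dia ((p or q) or not r), 0   [neg-implies-rule on 1]
3. not Dia ((p or q) or not r), 0   [neg-implies-rule on 1]
4. Dia ((p or q) or not r), 0   [Box-rule on 2 via 0R0]
5. not ((p or q) or not r), 0   [neg-Dia-rule on 3 via 0R0]
6. not (p or q), 0   [neg-or-rule on 5]
7. r, 0   [neg-or-rule on 5]
8. not p, 0   [neg-or-rule on 6]
9. not q, 0   [neg-or-rule on 6]
10. (p or q) or not r, 1   [Dia-rule on 4: fresh world 1, 0R1]
11. Dia ((p or q) or not r), 1   [Box-rule on 2 via 0R1]
12. not ((p or q) or not r), 1   [neg-Dia-rule on 3 via 0R1]
13. not (p or q), 1   [neg-or-rule on 12]
14. r, 1   [neg-or-rule on 12]
15. not p, 1   [neg-or-rule on 13]
16. not q, 1   [neg-or-rule on 13]
17. p or q, 1   [or-rule on 10 (branches; this branch)]
18. q, 1   [or-rule on 17 (branches; this branch)]
Accessibility: 0R0, 0R1, 1R1
Branch closes: q and not q both at 1.
Every branch closes (one shown): valid in T, hence also in S4, S5 (every theorem of T is a theorem of S4 and S5).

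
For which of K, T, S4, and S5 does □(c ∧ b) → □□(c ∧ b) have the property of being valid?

T-tableau for the negation ¬(□(c ∧ b) → □□(c ∧ b)):
1. ¬(□(c ∧ b) → □□(c ∧ b)), u
2. □(c ∧ b), u
3. ¬□□(c ∧ b), u
4. c ∧ b, u
5. c, u
6. b, u
7. ¬□(c ∧ b), v
8. c ∧ b, v
9. c, v
10. b, v
11. ¬(c ∧ b), w
12. ¬b, w
Accessibility: uRu, uRv, vRv, vRw, wRw
Complete open branch: countermodel on a T-frame, so not valid in T, nor in K (the same frame is also a K-frame).
S4-tableau for the negation ¬(□(c ∧ b) → □□(c ∧ b)):
1. ¬(□(c ∧ b) → □□(c ∧ b)), u
2. □(c ∧ b), u
3. ¬□□(c ∧ b), u
4. c ∧ b, u
5. c, u
6. b, u
7. ¬□(c ∧ b), v
8. c ∧ b, v
9. c, v
10. b, v
11. ¬(c ∧ b), w
12. c ∧ b, w
13. c, w
14. b, w
15. ¬b, w
Accessibility: uRu, uRv, uRw, vRv, vRw, wRw
Branch closes: b and ¬b both at w.
Every branch closes (one shown): valid in S4, hence also in S5 (every theorem of S4 is a theorem of S5).

S4, S5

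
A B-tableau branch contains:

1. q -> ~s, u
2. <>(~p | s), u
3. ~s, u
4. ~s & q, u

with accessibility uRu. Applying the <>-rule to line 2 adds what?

a fresh world v with uRv, and ~p | s at v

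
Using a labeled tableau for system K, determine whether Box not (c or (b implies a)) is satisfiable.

Satisfiable (open branch found)

1. Box not (c or (b implies a)), u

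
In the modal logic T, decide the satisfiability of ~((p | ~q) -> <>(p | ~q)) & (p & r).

Unsatisfiable

1. ~((p | ~q) -> <>(p | ~q)) & (p & r), w0
2. ~((p | ~q) -> <>(p | ~q)), w0   [&-rule on 1]
3. p & r, w0   [&-rule on 1]
4. p | ~q, w0   [~->-rule on 2]
5. ~<>(p | ~q), w0   [~->-rule on 2]
6. p, w0   [&-rule on 3]
7. r, w0   [&-rule on 3]
8. ~(p | ~q), w0   [~<>-rule on 5 via w0Rw0]
9. ~p, w0   [~|-rule on 8]
10. q, w0   [~|-rule on 8]
Accessibility: w0Rw0
Branch closes: p and ~p both at w0.
(One branch shown.) All branches close.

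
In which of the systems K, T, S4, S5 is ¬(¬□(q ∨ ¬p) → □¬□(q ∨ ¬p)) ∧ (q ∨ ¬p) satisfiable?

K, T, S4

S4-tableau for the formula:
1. ¬(¬□(q ∨ ¬p) → □¬□(q ∨ ¬p)) ∧ (q ∨ ¬p), u
2. ¬(¬□(q ∨ ¬p) → □¬□(q ∨ ¬p)), u
3. q ∨ ¬p, u
4. ¬□(q ∨ ¬p), u
5. ¬□¬□(q ∨ ¬p), u
6. ¬p, u
7. ¬(q ∨ ¬p), v
8. ¬q, v
9. p, v
10. □(q ∨ ¬p), w
11. q ∨ ¬p, w
12. ¬p, w
Accessibility: uRu, uRv, uRw, vRv, wRw
Complete open branch: satisfiable in S4, hence also in K, T (this S4-model is also a K-model and a T-model).
S5-tableau for the formula:
1. ¬(¬□(q ∨ ¬p) → □¬□(q ∨ ¬p)) ∧ (q ∨ ¬p), u
2. ¬(¬□(q ∨ ¬p) → □¬□(q ∨ ¬p)), u
3. q ∨ ¬p, u
4. ¬□(q ∨ ¬p), u
5. ¬□¬□(q ∨ ¬p), u
6. ¬p, u
7. ¬(q ∨ ¬p), v
8. ¬q, v
9. p, v
10. □(q ∨ ¬p), w
11. q ∨ ¬p, v
12. q ∨ ¬p, w
13. ¬p, v
Accessibility: uRu, uRv, uRw, vRu, vRv, vRw, wRu, wRv, wRw
Branch closes: p and ¬p both at v.
Every branch closes (one shown): unsatisfiable in S5.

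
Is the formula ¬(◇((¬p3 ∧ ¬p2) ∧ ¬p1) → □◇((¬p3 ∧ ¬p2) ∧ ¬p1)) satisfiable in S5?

1. ¬(◇((¬p3 ∧ ¬p2) ∧ ¬p1) → □◇((¬p3 ∧ ¬p2) ∧ ¬p1)), 0
2. ◇((¬p3 ∧ ¬p2) ∧ ¬p1), 0
3. ¬□◇((¬p3 ∧ ¬p2) ∧ ¬p1), 0
4. (¬p3 ∧ ¬p2) ∧ ¬p1, 1
5. ¬p3 ∧ ¬p2, 1
6. ¬p1, 1
7. ¬p3, 1
8. ¬p2, 1
9. ¬◇((¬p3 ∧ ¬p2) ∧ ¬p1), 2
10. ¬((¬p3 ∧ ¬p2) ∧ ¬p1), 0
11. ¬((¬p3 ∧ ¬p2) ∧ ¬p1), 1
12. ¬((¬p3 ∧ ¬p2) ∧ ¬p1), 2
13. ¬(¬p3 ∧ ¬p2), 0
14. ¬(¬p3 ∧ ¬p2), 1
15. p1, 2
16. p2, 0
17. p2, 1
Accessibility: 0R0, 0R1, 0R2, 1R0, 1R1, 1R2, 2R0, 2R1, 2R2
Branch closes: p2 and ¬p2 both at 1.
All branches of the tableau close; one closing branch shown above.

No, unsatisfiable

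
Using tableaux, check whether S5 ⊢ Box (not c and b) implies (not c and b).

Yes, valid

Tableau for the negation not (Box (not c and b) implies (not c and b)):
1. not (Box (not c and b) implies (not c and b)), w0
2. Box (not c and b), w0
3. not (not c and b), w0
4. not c and b, w0
5. not c, w0
6. b, w0
7. not b, w0
Accessibility: w0Rw0
Branch closes: b and not b both at w0.
Every branch of the negation's tableau closes; the branch above is one of them.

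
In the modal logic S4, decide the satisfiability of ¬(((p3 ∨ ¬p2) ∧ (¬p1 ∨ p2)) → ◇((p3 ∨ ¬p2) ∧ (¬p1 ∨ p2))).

1. ¬(((p3 ∨ ¬p2) ∧ (¬p1 ∨ p2)) → ◇((p3 ∨ ¬p2) ∧ (¬p1 ∨ p2))), 0
2. (p3 ∨ ¬p2) ∧ (¬p1 ∨ p2), 0
3. ¬◇((p3 ∨ ¬p2) ∧ (¬p1 ∨ p2)), 0
4. p3 ∨ ¬p2, 0
5. ¬p1 ∨ p2, 0
6. ¬((p3 ∨ ¬p2) ∧ (¬p1 ∨ p2)), 0
7. ¬p2, 0
8. ¬p1, 0
9. ¬(¬p1 ∨ p2), 0
10. p1, 0
Accessibility: 0R0
Branch closes: p1 and ¬p1 both at 0.
(One branch shown.) All branches close.

Unsatisfiable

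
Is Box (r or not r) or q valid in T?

Valid

Tableau for the negation not (Box (r or not r) or q):
1. not (Box (r or not r) or q), u
2. not Box (r or not r), u   [neg-or-rule on 1]
3. not q, u   [neg-or-rule on 1]
4. not (r or not r), v   [neg-Box-rule on 2: fresh world v, uRv]
5. not r, v   [neg-or-rule on 4]
6. r, v   [neg-or-rule on 4]
Accessibility: uRu, uRv, vRv
Branch closes: r and not r both at v.
All branches of the negation close; one closing branch shown above.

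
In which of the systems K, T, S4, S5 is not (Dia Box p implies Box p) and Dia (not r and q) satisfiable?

S5-tableau for the formula:
1. not (Dia Box p implies Box p) and Dia (not r and q), w0
2. not (Dia Box p implies Box p), w0
3. Dia (not r and q), w0
4. Dia Box p, w0
5. not Box p, w0
6. not r and q, w1
7. not r, w1
8. q, w1
9. Box p, w2
10. p, w0
11. p, w1
12. p, w2
13. not p, w3
14. p, w3
Accessibility: w0Rw0, w0Rw1, w0Rw2, w0Rw3, w1Rw0, w1Rw1, w1Rw2, w1Rw3, w2Rw0, w2Rw1, w2Rw2, w2Rw3, w3Rw0, w3Rw1, w3Rw2, w3Rw3
Branch closes: p and not p both at w3.
Every branch closes (one shown): unsatisfiable in S5.
S4-tableau for the formula:
1. not (Dia Box p implies Box p) and Dia (not r and q), w0
2. not (Dia Box p implies Box p), w0
3. Dia (not r and q), w0
4. Dia Box p, w0
5. not Box p, w0
6. not r and q, w1
7. not r, w1
8. q, w1
9. Box p, w2
10. p, w2
11. not p, w3
Accessibility: w0Rw0, w0Rw1, w0Rw2, w0Rw3, w1Rw1, w2Rw2, w3Rw3
Complete open branch: satisfiable in S4, hence also in K, T (this S4-model is also a K-model and a T-model).

K, T, S4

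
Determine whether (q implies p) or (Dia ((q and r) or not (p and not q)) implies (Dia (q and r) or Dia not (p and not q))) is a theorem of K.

Tableau for the negation not ((q implies p) or (Dia ((q and r) or not (p and not q)) implies (Dia (q and r) or Dia not (p and not q)))):
1. not ((q implies p) or (Dia ((q and r) or not (p and not q)) implies (Dia (q and r) or Dia not (p and not q)))), u
2. not (q implies p), u
3. not (Dia ((q and r) or not (p and not q)) implies (Dia (q and r) or Dia not (p and not q))), u
4. q, u
5. not p, u
6. Dia ((q and r) or not (p and not q)), u
7. not (Dia (q and r) or Dia not (p and not q)), u
8. not Dia (q and r), u
9. not Dia not (p and not q), u
10. (q and r) or not (p and not q), v
11. not (q and r), v
12. p and not q, v
13. p, v
14. not q, v
15. not (p and not q), v
16. not r, v
17. q, v
Accessibility: uRv
Branch closes: q and not q both at v.
Every branch of the negation's tableau closes; the branch above is one of them.

Yes, valid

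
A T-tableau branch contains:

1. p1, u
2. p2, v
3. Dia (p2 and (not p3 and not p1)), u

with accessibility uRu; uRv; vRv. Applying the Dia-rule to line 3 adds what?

a fresh world w with uRw, and p2 and (not p3 and not p1) at w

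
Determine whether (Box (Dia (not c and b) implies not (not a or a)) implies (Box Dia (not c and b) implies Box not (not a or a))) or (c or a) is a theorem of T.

Valid in T

Tableau for the negation not ((Box (Dia (not c and b) implies not (not a or a)) implies (Box Dia (not c and b) implies Box not (not a or a))) or (c or a)):
1. not ((Box (Dia (not c and b) implies not (not a or a)) implies (Box Dia (not c and b) implies Box not (not a or a))) or (c or a)), w0
2. not (Box (Dia (not c and b) implies not (not a or a)) implies (Box Dia (not c and b) implies Box not (not a or a))), w0   [neg-or-rule on 1]
3. not (c or a), w0   [neg-or-rule on 1]
4. Box (Dia (not c and b) implies not (not a or a)), w0   [neg-implies-rule on 2]
5. not (Box Dia (not c and b) implies Box not (not a or a)), w0   [neg-implies-rule on 2]
6. not c, w0   [neg-or-rule on 3]
7. not a, w0   [neg-or-rule on 3]
8. Box Dia (not c and b), w0   [neg-implies-rule on 5]
9. not Box not (not a or a), w0   [neg-implies-rule on 5]
10. Dia (not c and b) implies not (not a or a), w0   [Box-rule on 4 via w0Rw0]
11. Dia (not c and b), w0   [Box-rule on 8 via w0Rw0]
12. not Dia (not c and b), w0   [implies-rule on 10 (branches; this branch)]
13. not (not c and b), w0   [neg-Dia-rule on 12 via w0Rw0]
14. not b, w0   [neg-and-rule on 13 (branches; this branch)]
15. not a or a, w1   [neg-Box-rule on 9: fresh world w1, w0Rw1]
16. Dia (not c and b) implies not (not a or a), w1   [Box-rule on 4 via w0Rw1]
17. Dia (not c and b), w1   [Box-rule on 8 via w0Rw1]
18. not (not c and b), w1   [neg-Dia-rule on 12 via w0Rw1]
19. a, w1   [or-rule on 15 (branches; this branch)]
20. not Dia (not c and b), w1   [implies-rule on 16 (branches; this branch)]
21. not b, w1   [neg-and-rule on 18 (branches; this branch)]
22. not c and b, w2   [Dia-rule on 11: fresh world w2, w0Rw2]
23. not c, w2   [and-rule on 22]
24. b, w2   [and-rule on 22]
25. Dia (not c and b) implies not (not a or a), w2   [Box-rule on 4 via w0Rw2]
26. Dia (not c and b), w2   [Box-rule on 8 via w0Rw2]
27. not (not c and b), w2   [neg-Dia-rule on 12 via w0Rw2]
28. not (not a or a), w2   [implies-rule on 25 (branches; this branch)]
29. a, w2   [neg-or-rule on 28]
30. not a, w2   [neg-or-rule on 28]
Accessibility: w0Rw0, w0Rw1, w0Rw2, w1Rw1, w2Rw2
Branch closes: a and not a both at w2.
Every branch of the negation's tableau closes; the branch above is one of them.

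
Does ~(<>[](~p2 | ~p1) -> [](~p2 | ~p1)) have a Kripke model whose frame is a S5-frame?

No, unsatisfiable

1. ~(<>[](~p2 | ~p1) -> [](~p2 | ~p1)), 0
2. <>[](~p2 | ~p1), 0
3. ~[](~p2 | ~p1), 0
4. [](~p2 | ~p1), 1
5. ~p2 | ~p1, 0
6. ~p2 | ~p1, 1
7. ~p1, 0
8. ~p1, 1
9. ~(~p2 | ~p1), 2
10. p2, 2
11. p1, 2
12. ~p2 | ~p1, 2
13. ~p1, 2
Accessibility: 0R0, 0R1, 0R2, 1R0, 1R1, 1R2, 2R0, 2R1, 2R2
Branch closes: p1 and ~p1 both at 2.
(One branch shown.) All branches close.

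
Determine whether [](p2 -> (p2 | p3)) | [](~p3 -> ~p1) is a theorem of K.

Valid in K

Tableau for the negation ~([](p2 -> (p2 | p3)) | [](~p3 -> ~p1)):
1. ~([](p2 -> (p2 | p3)) | [](~p3 -> ~p1)), 0
2. ~[](p2 -> (p2 | p3)), 0
3. ~[](~p3 -> ~p1), 0
4. ~(p2 -> (p2 | p3)), 1
5. p2, 1
6. ~(p2 | p3), 1
7. ~p2, 1
8. ~p3, 1
Accessibility: 0R1
Branch closes: p2 and ~p2 both at 1.
Every branch of the negation's tableau closes; the branch above is one of them.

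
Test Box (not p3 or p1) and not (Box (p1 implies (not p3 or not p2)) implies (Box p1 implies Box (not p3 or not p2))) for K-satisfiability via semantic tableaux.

1. Box (not p3 or p1) and not (Box (p1 implies (not p3 or not p2)) implies (Box p1 implies Box (not p3 or not p2))), 0
2. Box (not p3 or p1), 0
3. not (Box (p1 implies (not p3 or not p2)) implies (Box p1 implies Box (not p3 or not p2))), 0
4. Box (p1 implies (not p3 or not p2)), 0
5. not (Box p1 implies Box (not p3 or not p2)), 0
6. Box p1, 0
7. not Box (not p3 or not p2), 0
8. not (not p3 or not p2), 1
9. p3, 1
10. p2, 1
11. not p3 or p1, 1
12. p1 implies (not p3 or not p2), 1
13. p1, 1
14. not p3 or not p2, 1
15. not p2, 1
Accessibility: 0R1
Branch closes: p2 and not p2 both at 1.
All branches of the tableau close; one closing branch shown above.

Unsatisfiable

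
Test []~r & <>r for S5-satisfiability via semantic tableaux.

1. []~r & <>r, w0
2. []~r, w0
3. <>r, w0
4. ~r, w0
5. r, w1
6. ~r, w1
Accessibility: w0Rw0, w0Rw1, w1Rw0, w1Rw1
Branch closes: r and ~r both at w1.
Every branch closes; the branch above is one of them.

No, unsatisfiable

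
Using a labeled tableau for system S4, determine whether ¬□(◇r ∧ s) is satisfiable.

1. ¬□(◇r ∧ s), u
2. ¬(◇r ∧ s), v
3. ¬s, v
Accessibility: uRu, uRv, vRv

Satisfiable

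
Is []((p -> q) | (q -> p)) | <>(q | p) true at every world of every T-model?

Tableau for the negation ~([]((p -> q) | (q -> p)) | <>(q | p)):
1. ~([]((p -> q) | (q -> p)) | <>(q | p)), w0
2. ~[]((p -> q) | (q -> p)), w0
3. ~<>(q | p), w0
4. ~(q | p), w0
5. ~q, w0
6. ~p, w0
7. ~((p -> q) | (q -> p)), w1
8. ~(p -> q), w1
9. ~(q -> p), w1
10. p, w1
11. ~q, w1
12. q, w1
13. ~p, w1
Accessibility: w0Rw0, w0Rw1, w1Rw1
Branch closes: q and ~q both at w1.
All branches of the negation close; one closing branch shown above.

Yes, valid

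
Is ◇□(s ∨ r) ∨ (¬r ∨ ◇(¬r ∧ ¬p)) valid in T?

Tableau for the negation ¬(◇□(s ∨ r) ∨ (¬r ∨ ◇(¬r ∧ ¬p))):
1. ¬(◇□(s ∨ r) ∨ (¬r ∨ ◇(¬r ∧ ¬p))), 0
2. ¬◇□(s ∨ r), 0
3. ¬(¬r ∨ ◇(¬r ∧ ¬p)), 0
4. r, 0
5. ¬◇(¬r ∧ ¬p), 0
6. ¬□(s ∨ r), 0
7. ¬(¬r ∧ ¬p), 0
8. p, 0
9. ¬(s ∨ r), 1
10. ¬s, 1
11. ¬r, 1
12. ¬□(s ∨ r), 1
13. ¬(¬r ∧ ¬p), 1
14. p, 1
15. ¬(s ∨ r), 2
16. ¬s, 2
17. ¬r, 2
Accessibility: 0R0, 0R1, 1R1, 1R2, 2R2
The negation has an open branch (countermodel exists).

Not valid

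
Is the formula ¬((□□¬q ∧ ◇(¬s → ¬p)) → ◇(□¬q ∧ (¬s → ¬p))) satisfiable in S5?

No, unsatisfiable

1. ¬((□□¬q ∧ ◇(¬s → ¬p)) → ◇(□¬q ∧ (¬s → ¬p))), w0
2. □□¬q ∧ ◇(¬s → ¬p), w0
3. ¬◇(□¬q ∧ (¬s → ¬p)), w0
4. □□¬q, w0
5. ◇(¬s → ¬p), w0
6. ¬(□¬q ∧ (¬s → ¬p)), w0
7. □¬q, w0
8. ¬q, w0
9. ¬(¬s → ¬p), w0
10. ¬s, w0
11. p, w0
12. ¬s → ¬p, w1
13. ¬(□¬q ∧ (¬s → ¬p)), w1
14. □¬q, w1
15. ¬q, w1
16. ¬p, w1
17. ¬□¬q, w1
18. q, w2
19. ¬(□¬q ∧ (¬s → ¬p)), w2
20. □¬q, w2
21. ¬q, w2
Accessibility: w0Rw0, w0Rw1, w0Rw2, w1Rw0, w1Rw1, w1Rw2, w2Rw0, w2Rw1, w2Rw2
Branch closes: q and ¬q both at w2.
(One branch shown.) All branches close.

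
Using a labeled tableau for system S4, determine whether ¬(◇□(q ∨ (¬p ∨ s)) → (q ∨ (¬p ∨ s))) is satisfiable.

1. ¬(◇□(q ∨ (¬p ∨ s)) → (q ∨ (¬p ∨ s))), 0
2. ◇□(q ∨ (¬p ∨ s)), 0   [¬→-rule on 1]
3. ¬(q ∨ (¬p ∨ s)), 0   [¬→-rule on 1]
4. ¬q, 0   [¬∨-rule on 3]
5. ¬(¬p ∨ s), 0   [¬∨-rule on 3]
6. p, 0   [¬∨-rule on 5]
7. ¬s, 0   [¬∨-rule on 5]
8. □(q ∨ (¬p ∨ s)), 1   [◇-rule on 2: fresh world 1, 0R1]
9. q ∨ (¬p ∨ s), 1   [□-rule on 8 via 1R1]
10. ¬p ∨ s, 1   [∨-rule on 9 (branches; this branch)]
11. s, 1   [∨-rule on 10 (branches; this branch)]
Accessibility: 0R0, 0R1, 1R1

Satisfiable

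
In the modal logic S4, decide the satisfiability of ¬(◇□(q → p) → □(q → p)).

Yes, satisfiable

1. ¬(◇□(q → p) → □(q → p)), u
2. ◇□(q → p), u   [¬→-rule on 1]
3. ¬□(q → p), u   [¬→-rule on 1]
4. □(q → p), v   [◇-rule on 2: fresh world v, uRv]
5. q → p, v   [□-rule on 4 via vRv]
6. p, v   [→-rule on 5 (branches; this branch)]
7. ¬(q → p), w   [¬□-rule on 3: fresh world w, uRw]
8. q, w   [¬→-rule on 7]
9. ¬p, w   [¬→-rule on 7]
Accessibility: uRu, uRv, uRw, vRv, wRw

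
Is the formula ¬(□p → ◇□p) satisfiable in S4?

1. ¬(□p → ◇□p), u
2. □p, u
3. ¬◇□p, u
4. p, u
5. ¬□p, u
6. ¬p, v
7. p, v
Accessibility: uRu, uRv, vRv
Branch closes: p and ¬p both at v.
Every branch closes; the branch above is one of them.

Unsatisfiable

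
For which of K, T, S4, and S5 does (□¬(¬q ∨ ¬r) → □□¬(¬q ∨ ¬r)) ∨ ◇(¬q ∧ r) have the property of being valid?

S4, S5

S4-tableau for the negation ¬((□¬(¬q ∨ ¬r) → □□¬(¬q ∨ ¬r)) ∨ ◇(¬q ∧ r)):
1. ¬((□¬(¬q ∨ ¬r) → □□¬(¬q ∨ ¬r)) ∨ ◇(¬q ∧ r)), u
2. ¬(□¬(¬q ∨ ¬r) → □□¬(¬q ∨ ¬r)), u
3. ¬◇(¬q ∧ r), u
4. □¬(¬q ∨ ¬r), u
5. ¬□□¬(¬q ∨ ¬r), u
6. ¬(¬q ∧ r), u
7. ¬(¬q ∨ ¬r), u
8. q, u
9. r, u
10. ¬□¬(¬q ∨ ¬r), v
11. ¬(¬q ∧ r), v
12. ¬(¬q ∨ ¬r), v
13. q, v
14. r, v
15. ¬q ∨ ¬r, w
16. ¬(¬q ∧ r), w
17. ¬(¬q ∨ ¬r), w
18. q, w
19. r, w
20. ¬r, w
Accessibility: uRu, uRv, uRw, vRv, vRw, wRw
Branch closes: r and ¬r both at w.
Every branch closes (one shown): valid in S4, hence also in S5 (every theorem of S4 is a theorem of S5).
T-tableau for the negation ¬((□¬(¬q ∨ ¬r) → □□¬(¬q ∨ ¬r)) ∨ ◇(¬q ∧ r)):
1. ¬((□¬(¬q ∨ ¬r) → □□¬(¬q ∨ ¬r)) ∨ ◇(¬q ∧ r)), u
2. ¬(□¬(¬q ∨ ¬r) → □□¬(¬q ∨ ¬r)), u
3. ¬◇(¬q ∧ r), u
4. □¬(¬q ∨ ¬r), u
5. ¬□□¬(¬q ∨ ¬r), u
6. ¬(¬q ∧ r), u
7. ¬(¬q ∨ ¬r), u
8. q, u
9. r, u
10. ¬□¬(¬q ∨ ¬r), v
11. ¬(¬q ∧ r), v
12. ¬(¬q ∨ ¬r), v
13. q, v
14. r, v
15. ¬q ∨ ¬r, w
16. ¬r, w
Accessibility: uRu, uRv, vRv, vRw, wRw
Complete open branch: countermodel on a T-frame, so not valid in T, nor in K (the same frame is also a K-frame).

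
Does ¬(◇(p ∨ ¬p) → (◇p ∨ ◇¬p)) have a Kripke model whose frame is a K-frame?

1. ¬(◇(p ∨ ¬p) → (◇p ∨ ◇¬p)), 0
2. ◇(p ∨ ¬p), 0
3. ¬(◇p ∨ ◇¬p), 0
4. ¬◇p, 0
5. ¬◇¬p, 0
6. p ∨ ¬p, 1
7. ¬p, 1
8. p, 1
Accessibility: 0R1
Branch closes: p and ¬p both at 1.
All branches of the tableau close; one closing branch shown above.

Unsatisfiable (every branch closes)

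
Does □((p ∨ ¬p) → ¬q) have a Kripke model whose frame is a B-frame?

1. □((p ∨ ¬p) → ¬q), 0
2. (p ∨ ¬p) → ¬q, 0
3. ¬q, 0
Accessibility: 0R0

Satisfiable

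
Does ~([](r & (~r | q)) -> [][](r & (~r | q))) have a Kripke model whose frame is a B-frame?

1. ~([](r & (~r | q)) -> [][](r & (~r | q))), u
2. [](r & (~r | q)), u
3. ~[][](r & (~r | q)), u
4. r & (~r | q), u
5. r, u
6. ~r | q, u
7. q, u
8. ~[](r & (~r | q)), v
9. r & (~r | q), v
10. r, v
11. ~r | q, v
12. q, v
13. ~(r & (~r | q)), w
14. ~(~r | q), w
15. r, w
16. ~q, w
Accessibility: uRu, uRv, vRu, vRv, vRw, wRv, wRw

Satisfiable (open branch found)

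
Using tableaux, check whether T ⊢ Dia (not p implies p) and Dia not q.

Invalid (countermodel exists)

Tableau for the negation not (Dia (not p implies p) and Dia not q):
1. not (Dia (not p implies p) and Dia not q), 0
2. not Dia not q, 0
3. q, 0
Accessibility: 0R0
The negation has an open branch (countermodel exists).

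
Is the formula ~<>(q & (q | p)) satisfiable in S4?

1. ~<>(q & (q | p)), 0
2. ~(q & (q | p)), 0
3. ~(q | p), 0
4. ~q, 0
5. ~p, 0
Accessibility: 0R0

Yes, satisfiable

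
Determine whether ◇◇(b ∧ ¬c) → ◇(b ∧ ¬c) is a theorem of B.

Tableau for the negation ¬(◇◇(b ∧ ¬c) → ◇(b ∧ ¬c)):
1. ¬(◇◇(b ∧ ¬c) → ◇(b ∧ ¬c)), 0
2. ◇◇(b ∧ ¬c), 0
3. ¬◇(b ∧ ¬c), 0
4. ¬(b ∧ ¬c), 0
5. c, 0
6. ◇(b ∧ ¬c), 1
7. ¬(b ∧ ¬c), 1
8. c, 1
9. b ∧ ¬c, 2
10. b, 2
11. ¬c, 2
Accessibility: 0R0, 0R1, 1R0, 1R1, 1R2, 2R1, 2R2
The negation has an open branch (countermodel exists).

Invalid (countermodel exists)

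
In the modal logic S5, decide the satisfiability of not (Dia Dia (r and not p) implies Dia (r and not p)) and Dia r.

Unsatisfiable

1. not (Dia Dia (r and not p) implies Dia (r and not p)) and Dia r, u
2. not (Dia Dia (r and not p) implies Dia (r and not p)), u
3. Dia r, u
4. Dia Dia (r and not p), u
5. not Dia (r and not p), u
6. not (r and not p), u
7. p, u
8. r, v
9. not (r and not p), v
10. p, v
11. Dia (r and not p), w
12. not (r and not p), w
13. p, w
14. r and not p, x
15. r, x
16. not p, x
17. not (r and not p), x
18. p, x
Accessibility: uRu, uRv, uRw, uRx, vRu, vRv, vRw, vRx, wRu, wRv, wRw, wRx, xRu, xRv, xRw, xRx
Branch closes: p and not p both at x.
(One branch shown.) All branches close.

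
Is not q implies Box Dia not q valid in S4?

Tableau for the negation not (not q implies Box Dia not q):
1. not (not q implies Box Dia not q), w0
2. not q, w0
3. not Box Dia not q, w0
4. not Dia not q, w1
5. q, w1
Accessibility: w0Rw0, w0Rw1, w1Rw1
The negation has an open branch (countermodel exists).

No, not valid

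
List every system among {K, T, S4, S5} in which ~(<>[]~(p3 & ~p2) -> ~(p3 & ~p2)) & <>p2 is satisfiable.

S4-tableau for the formula:
1. ~(<>[]~(p3 & ~p2) -> ~(p3 & ~p2)) & <>p2, w0
2. ~(<>[]~(p3 & ~p2) -> ~(p3 & ~p2)), w0
3. <>p2, w0
4. <>[]~(p3 & ~p2), w0
5. p3 & ~p2, w0
6. p3, w0
7. ~p2, w0
8. p2, w1
9. []~(p3 & ~p2), w2
10. ~(p3 & ~p2), w2
11. p2, w2
Accessibility: w0Rw0, w0Rw1, w0Rw2, w1Rw1, w2Rw2
Complete open branch: satisfiable in S4, hence also in K, T (this S4-model is also a K-model and a T-model).
S5-tableau for the formula:
1. ~(<>[]~(p3 & ~p2) -> ~(p3 & ~p2)) & <>p2, w0
2. ~(<>[]~(p3 & ~p2) -> ~(p3 & ~p2)), w0
3. <>p2, w0
4. <>[]~(p3 & ~p2), w0
5. p3 & ~p2, w0
6. p3, w0
7. ~p2, w0
8. p2, w1
9. []~(p3 & ~p2), w2
10. ~(p3 & ~p2), w0
11. ~(p3 & ~p2), w1
12. ~(p3 & ~p2), w2
13. p2, w0
Accessibility: w0Rw0, w0Rw1, w0Rw2, w1Rw0, w1Rw1, w1Rw2, w2Rw0, w2Rw1, w2Rw2
Branch closes: p2 and ~p2 both at w0.
Every branch closes (one shown): unsatisfiable in S5.

K, T, S4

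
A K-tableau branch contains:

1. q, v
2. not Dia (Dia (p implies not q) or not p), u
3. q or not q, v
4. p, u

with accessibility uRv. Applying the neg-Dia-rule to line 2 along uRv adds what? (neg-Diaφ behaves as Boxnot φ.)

not (Dia (p implies not q) or not p), v

neg-Diaφ behaves as Boxnot φ: propagate the negated body to each accessible world.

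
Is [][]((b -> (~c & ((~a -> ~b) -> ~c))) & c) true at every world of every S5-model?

Tableau for the negation ~[][]((b -> (~c & ((~a -> ~b) -> ~c))) & c):
1. ~[][]((b -> (~c & ((~a -> ~b) -> ~c))) & c), 0
2. ~[]((b -> (~c & ((~a -> ~b) -> ~c))) & c), 1
3. ~((b -> (~c & ((~a -> ~b) -> ~c))) & c), 2
4. ~c, 2
Accessibility: 0R0, 0R1, 0R2, 1R0, 1R1, 1R2, 2R0, 2R1, 2R2
The negation has an open branch (countermodel exists).

Not valid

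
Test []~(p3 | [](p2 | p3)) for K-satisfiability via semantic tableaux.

1. []~(p3 | [](p2 | p3)), u

Satisfiable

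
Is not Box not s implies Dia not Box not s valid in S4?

Tableau for the negation not (not Box not s implies Dia not Box not s):
1. not (not Box not s implies Dia not Box not s), u
2. not Box not s, u   [neg-implies-rule on 1]
3. not Dia not Box not s, u   [neg-implies-rule on 1]
4. Box not s, u   [neg-Dia-rule on 3 via uRu]
5. not s, u   [Box-rule on 4 via uRu]
6. s, v   [neg-Box-rule on 2: fresh world v, uRv]
7. Box not s, v   [neg-Dia-rule on 3 via uRv]
8. not s, v   [Box-rule on 4 via uRv]
Accessibility: uRu, uRv, vRv
Branch closes: s and not s both at v.
Every branch of the negation's tableau closes; the branch above is one of them.

Yes, valid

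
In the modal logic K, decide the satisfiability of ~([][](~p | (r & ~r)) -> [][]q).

Satisfiable

1. ~([][](~p | (r & ~r)) -> [][]q), w0
2. [][](~p | (r & ~r)), w0
3. ~[][]q, w0
4. ~[]q, w1
5. [](~p | (r & ~r)), w1
6. ~q, w2
7. ~p | (r & ~r), w2
8. ~p, w2
Accessibility: w0Rw1, w1Rw2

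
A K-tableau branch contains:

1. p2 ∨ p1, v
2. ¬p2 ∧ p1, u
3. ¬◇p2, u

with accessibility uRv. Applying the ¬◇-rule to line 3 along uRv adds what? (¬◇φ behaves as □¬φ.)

¬◇φ behaves as □¬φ: propagate the negated body to each accessible world.

¬p2, v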